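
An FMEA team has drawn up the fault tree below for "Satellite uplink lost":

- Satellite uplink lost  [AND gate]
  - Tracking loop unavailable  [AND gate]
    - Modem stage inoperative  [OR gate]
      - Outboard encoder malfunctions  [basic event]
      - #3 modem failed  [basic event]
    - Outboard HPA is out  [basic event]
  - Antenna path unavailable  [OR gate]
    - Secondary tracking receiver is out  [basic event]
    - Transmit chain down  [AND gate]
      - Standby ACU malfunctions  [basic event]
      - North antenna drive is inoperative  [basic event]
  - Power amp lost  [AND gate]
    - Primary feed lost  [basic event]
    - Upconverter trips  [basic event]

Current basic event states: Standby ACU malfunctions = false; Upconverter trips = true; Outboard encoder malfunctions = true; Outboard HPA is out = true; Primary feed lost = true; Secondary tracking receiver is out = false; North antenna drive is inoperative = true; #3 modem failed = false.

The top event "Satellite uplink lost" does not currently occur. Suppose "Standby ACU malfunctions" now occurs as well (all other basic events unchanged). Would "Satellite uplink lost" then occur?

Yes

Counterfactual: set "Standby ACU malfunctions" to occurred.
Modem stage inoperative [OR]: Outboard encoder malfunctions=occurs, #3 modem failed=not → at least one input occurs → occurs.
Tracking loop unavailable [AND]: Modem stage inoperative=occurs, Outboard HPA is out=occurs → all inputs occur → occurs.
Transmit chain down [AND]: Standby ACU malfunctions=occurs, North antenna drive is inoperative=occurs → all inputs occur → occurs.
Antenna path unavailable [OR]: Secondary tracking receiver is out=not, Transmit chain down=occurs → at least one input occurs → occurs.
Power amp lost [AND]: Primary feed lost=occurs, Upconverter trips=occurs → all inputs occur → occurs.
Satellite uplink lost [AND]: Tracking loop unavailable=occurs, Antenna path unavailable=occurs, Power amp lost=occurs → all inputs occur → occurs.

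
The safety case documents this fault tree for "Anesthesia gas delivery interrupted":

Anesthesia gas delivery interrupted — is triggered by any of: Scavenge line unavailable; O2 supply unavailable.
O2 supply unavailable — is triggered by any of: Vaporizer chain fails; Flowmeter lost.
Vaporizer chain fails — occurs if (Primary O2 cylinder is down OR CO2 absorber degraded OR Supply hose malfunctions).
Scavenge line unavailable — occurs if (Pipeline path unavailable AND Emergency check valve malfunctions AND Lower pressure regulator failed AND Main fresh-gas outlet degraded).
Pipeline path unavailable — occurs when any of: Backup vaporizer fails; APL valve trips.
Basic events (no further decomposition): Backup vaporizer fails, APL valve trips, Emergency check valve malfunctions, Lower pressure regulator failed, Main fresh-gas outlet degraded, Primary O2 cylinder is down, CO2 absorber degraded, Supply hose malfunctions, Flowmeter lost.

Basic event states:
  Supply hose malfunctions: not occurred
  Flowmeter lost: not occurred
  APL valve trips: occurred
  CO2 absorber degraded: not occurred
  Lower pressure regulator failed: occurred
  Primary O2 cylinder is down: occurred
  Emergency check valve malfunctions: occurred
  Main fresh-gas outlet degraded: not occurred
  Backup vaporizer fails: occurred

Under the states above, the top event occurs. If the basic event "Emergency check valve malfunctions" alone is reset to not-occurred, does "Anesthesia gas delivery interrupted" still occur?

Counterfactual: set "Emergency check valve malfunctions" to not occurred.
Pipeline path unavailable [OR]: Backup vaporizer fails=occurs, APL valve trips=occurs → at least one input occurs → occurs.
Scavenge line unavailable [AND]: Pipeline path unavailable=occurs, Emergency check valve malfunctions=not, Lower pressure regulator failed=occurs, Main fresh-gas outlet degraded=not → not all inputs occur → does not occur.
Vaporizer chain fails [OR]: Primary O2 cylinder is down=occurs, CO2 absorber degraded=not, Supply hose malfunctions=not → at least one input occurs → occurs.
O2 supply unavailable [OR]: Vaporizer chain fails=occurs, Flowmeter lost=not → at least one input occurs → occurs.
Anesthesia gas delivery interrupted [OR]: Scavenge line unavailable=not, O2 supply unavailable=occurs → at least one input occurs → occurs.

Yes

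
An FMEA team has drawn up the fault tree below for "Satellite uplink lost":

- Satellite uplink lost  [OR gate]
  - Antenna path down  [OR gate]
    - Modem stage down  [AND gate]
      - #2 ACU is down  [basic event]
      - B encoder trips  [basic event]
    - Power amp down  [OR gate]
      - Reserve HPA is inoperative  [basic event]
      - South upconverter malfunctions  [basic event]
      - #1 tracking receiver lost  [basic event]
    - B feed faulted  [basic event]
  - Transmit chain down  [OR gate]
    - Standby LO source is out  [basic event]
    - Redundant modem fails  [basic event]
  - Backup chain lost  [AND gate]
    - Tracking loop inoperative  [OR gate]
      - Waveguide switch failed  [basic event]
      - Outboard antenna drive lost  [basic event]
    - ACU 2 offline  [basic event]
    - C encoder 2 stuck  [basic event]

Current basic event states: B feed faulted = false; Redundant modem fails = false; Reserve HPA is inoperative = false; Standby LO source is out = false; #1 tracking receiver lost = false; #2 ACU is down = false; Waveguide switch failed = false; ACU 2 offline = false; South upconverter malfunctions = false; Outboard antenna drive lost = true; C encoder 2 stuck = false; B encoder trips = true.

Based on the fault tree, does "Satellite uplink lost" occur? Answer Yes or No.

No

Modem stage down [AND]: #2 ACU is down=not, B encoder trips=occurs → not all inputs occur → does not occur.
Power amp down [OR]: Reserve HPA is inoperative=not, South upconverter malfunctions=not, #1 tracking receiver lost=not → no input occurs → does not occur.
Antenna path down [OR]: Modem stage down=not, Power amp down=not, B feed faulted=not → no input occurs → does not occur.
Transmit chain down [OR]: Standby LO source is out=not, Redundant modem fails=not → no input occurs → does not occur.
Tracking loop inoperative [OR]: Waveguide switch failed=not, Outboard antenna drive lost=occurs → at least one input occurs → occurs.
Backup chain lost [AND]: Tracking loop inoperative=occurs, ACU 2 offline=not, C encoder 2 stuck=not → not all inputs occur → does not occur.
Satellite uplink lost [OR]: Antenna path down=not, Transmit chain down=not, Backup chain lost=not → no input occurs → does not occur.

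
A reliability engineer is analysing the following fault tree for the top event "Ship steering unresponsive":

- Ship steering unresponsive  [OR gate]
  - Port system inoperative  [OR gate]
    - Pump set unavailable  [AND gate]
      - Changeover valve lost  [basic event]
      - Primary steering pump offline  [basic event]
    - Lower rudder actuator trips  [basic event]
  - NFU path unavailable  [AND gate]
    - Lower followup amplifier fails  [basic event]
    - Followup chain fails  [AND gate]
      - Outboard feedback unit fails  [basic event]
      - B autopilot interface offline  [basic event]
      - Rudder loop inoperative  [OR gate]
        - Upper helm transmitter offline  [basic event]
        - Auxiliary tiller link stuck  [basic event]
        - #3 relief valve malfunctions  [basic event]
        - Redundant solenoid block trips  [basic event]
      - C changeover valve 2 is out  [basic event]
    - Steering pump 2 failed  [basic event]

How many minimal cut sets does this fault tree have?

6

Pump set unavailable [AND]: one cut set from each child combined → 1 × 1 = 1 cut set(s).
Port system inoperative [OR]: union of children's cut sets → 2 cut set(s).
Rudder loop inoperative [OR]: union of children's cut sets → 4 cut set(s).
Followup chain fails [AND]: one cut set from each child combined → 1 × 1 × 4 × 1 = 4 cut set(s).
NFU path unavailable [AND]: one cut set from each child combined → 1 × 4 × 1 = 4 cut set(s).
Ship steering unresponsive [OR]: union of children's cut sets → 6 cut set(s).
Minimal cut sets: {Changeover valve lost, Primary steering pump offline}; {Lower rudder actuator trips}; {B autopilot interface offline, C changeover valve 2 is out, Lower followup amplifier fails, Outboard feedback unit fails, Steering pump 2 failed, Upper helm transmitter offline}; {Auxiliary tiller link stuck, B autopilot interface offline, C changeover valve 2 is out, Lower followup amplifier fails, Outboard feedback unit fails, Steering pump 2 failed}; {#3 relief valve malfunctions, B autopilot interface offline, C changeover valve 2 is out, Lower followup amplifier fails, Outboard feedback unit fails, Steering pump 2 failed}; {B autopilot interface offline, C changeover valve 2 is out, Lower followup amplifier fails, Outboard feedback unit fails, Redundant solenoid block trips, Steering pump 2 failed}.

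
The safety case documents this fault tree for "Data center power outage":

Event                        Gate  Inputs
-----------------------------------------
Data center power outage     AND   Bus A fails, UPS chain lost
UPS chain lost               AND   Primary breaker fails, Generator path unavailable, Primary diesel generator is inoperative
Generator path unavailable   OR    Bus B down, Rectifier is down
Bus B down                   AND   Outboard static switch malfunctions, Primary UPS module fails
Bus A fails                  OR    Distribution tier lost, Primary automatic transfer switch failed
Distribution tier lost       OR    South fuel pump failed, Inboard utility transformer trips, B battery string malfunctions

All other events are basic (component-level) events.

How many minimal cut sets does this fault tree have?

Distribution tier lost [OR]: union of children's cut sets → 3 cut set(s).
Bus A fails [OR]: union of children's cut sets → 4 cut set(s).
Bus B down [AND]: one cut set from each child combined → 1 × 1 = 1 cut set(s).
Generator path unavailable [OR]: union of children's cut sets → 2 cut set(s).
UPS chain lost [AND]: one cut set from each child combined → 1 × 2 × 1 = 2 cut set(s).
Data center power outage [AND]: one cut set from each child combined → 4 × 2 = 8 cut set(s).
Minimal cut sets: {Outboard static switch malfunctions, Primary UPS module fails, Primary breaker fails, Primary diesel generator is inoperative, South fuel pump failed}; {Primary breaker fails, Primary diesel generator is inoperative, Rectifier is down, South fuel pump failed}; {Inboard utility transformer trips, Outboard static switch malfunctions, Primary UPS module fails, Primary breaker fails, Primary diesel generator is inoperative}; {Inboard utility transformer trips, Primary breaker fails, Primary diesel generator is inoperative, Rectifier is down}; {B battery string malfunctions, Outboard static switch malfunctions, Primary UPS module fails, Primary breaker fails, Primary diesel generator is inoperative}; {B battery string malfunctions, Primary breaker fails, Primary diesel generator is inoperative, Rectifier is down}; {Outboard static switch malfunctions, Primary UPS module fails, Primary automatic transfer switch failed, Primary breaker fails, Primary diesel generator is inoperative}; {Primary automatic transfer switch failed, Primary breaker fails, Primary diesel generator is inoperative, Rectifier is down}.

8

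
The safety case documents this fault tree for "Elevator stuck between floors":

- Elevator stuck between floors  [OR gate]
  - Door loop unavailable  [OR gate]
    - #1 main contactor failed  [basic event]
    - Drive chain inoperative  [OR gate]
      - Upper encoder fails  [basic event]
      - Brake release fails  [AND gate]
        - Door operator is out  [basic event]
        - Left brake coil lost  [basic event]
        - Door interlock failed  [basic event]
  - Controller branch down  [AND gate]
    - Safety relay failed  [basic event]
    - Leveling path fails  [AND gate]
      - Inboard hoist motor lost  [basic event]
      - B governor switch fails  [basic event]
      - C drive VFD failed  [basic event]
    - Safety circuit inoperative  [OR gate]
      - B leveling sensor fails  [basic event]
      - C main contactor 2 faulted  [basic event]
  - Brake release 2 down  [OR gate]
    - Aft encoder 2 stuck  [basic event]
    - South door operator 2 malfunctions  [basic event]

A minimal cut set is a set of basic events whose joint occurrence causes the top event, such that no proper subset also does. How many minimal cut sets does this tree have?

7

Brake release fails [AND]: one cut set from each child combined → 1 × 1 × 1 = 1 cut set(s).
Drive chain inoperative [OR]: union of children's cut sets → 2 cut set(s).
Door loop unavailable [OR]: union of children's cut sets → 3 cut set(s).
Leveling path fails [AND]: one cut set from each child combined → 1 × 1 × 1 = 1 cut set(s).
Safety circuit inoperative [OR]: union of children's cut sets → 2 cut set(s).
Controller branch down [AND]: one cut set from each child combined → 1 × 1 × 2 = 2 cut set(s).
Brake release 2 down [OR]: union of children's cut sets → 2 cut set(s).
Elevator stuck between floors [OR]: union of children's cut sets → 7 cut set(s).
Minimal cut sets: {#1 main contactor failed}; {Upper encoder fails}; {Door interlock failed, Door operator is out, Left brake coil lost}; {B governor switch fails, B leveling sensor fails, C drive VFD failed, Inboard hoist motor lost, Safety relay failed}; {B governor switch fails, C drive VFD failed, C main contactor 2 faulted, Inboard hoist motor lost, Safety relay failed}; {Aft encoder 2 stuck}; {South door operator 2 malfunctions}.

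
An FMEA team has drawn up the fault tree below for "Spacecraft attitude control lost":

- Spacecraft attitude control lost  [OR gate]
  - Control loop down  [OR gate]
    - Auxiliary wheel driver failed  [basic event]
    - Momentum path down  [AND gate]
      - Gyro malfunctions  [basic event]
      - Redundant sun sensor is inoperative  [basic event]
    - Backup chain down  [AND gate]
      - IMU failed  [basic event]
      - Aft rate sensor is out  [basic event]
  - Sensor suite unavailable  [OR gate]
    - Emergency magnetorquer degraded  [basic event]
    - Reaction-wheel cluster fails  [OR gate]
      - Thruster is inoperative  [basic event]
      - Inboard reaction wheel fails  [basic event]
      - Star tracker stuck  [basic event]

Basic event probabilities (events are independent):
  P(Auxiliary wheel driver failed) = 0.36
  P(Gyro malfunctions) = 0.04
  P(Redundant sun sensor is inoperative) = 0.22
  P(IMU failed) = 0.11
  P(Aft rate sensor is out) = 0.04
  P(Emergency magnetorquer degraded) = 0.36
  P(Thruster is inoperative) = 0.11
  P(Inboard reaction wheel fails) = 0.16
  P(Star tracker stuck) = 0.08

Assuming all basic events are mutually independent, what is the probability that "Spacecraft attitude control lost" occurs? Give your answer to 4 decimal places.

0.7220

P(Momentum path down) [AND] = 0.04 × 0.22 = 0.008800
P(Backup chain down) [AND] = 0.11 × 0.04 = 0.004400
P(Control loop down) [OR] = 1 − (1−0.36) × (1−0.008800) × (1−0.004400) = 0.368423
P(Reaction-wheel cluster fails) [OR] = 1 − (1−0.11) × (1−0.16) × (1−0.08) = 0.312208
P(Sensor suite unavailable) [OR] = 1 − (1−0.36) × (1−0.312208) = 0.559813
P(Spacecraft attitude control lost) [OR] = 1 − (1−0.368423) × (1−0.559813) = 0.721988
Rounded to 4 decimal places: P(Spacecraft attitude control lost) ≈ 0.7220.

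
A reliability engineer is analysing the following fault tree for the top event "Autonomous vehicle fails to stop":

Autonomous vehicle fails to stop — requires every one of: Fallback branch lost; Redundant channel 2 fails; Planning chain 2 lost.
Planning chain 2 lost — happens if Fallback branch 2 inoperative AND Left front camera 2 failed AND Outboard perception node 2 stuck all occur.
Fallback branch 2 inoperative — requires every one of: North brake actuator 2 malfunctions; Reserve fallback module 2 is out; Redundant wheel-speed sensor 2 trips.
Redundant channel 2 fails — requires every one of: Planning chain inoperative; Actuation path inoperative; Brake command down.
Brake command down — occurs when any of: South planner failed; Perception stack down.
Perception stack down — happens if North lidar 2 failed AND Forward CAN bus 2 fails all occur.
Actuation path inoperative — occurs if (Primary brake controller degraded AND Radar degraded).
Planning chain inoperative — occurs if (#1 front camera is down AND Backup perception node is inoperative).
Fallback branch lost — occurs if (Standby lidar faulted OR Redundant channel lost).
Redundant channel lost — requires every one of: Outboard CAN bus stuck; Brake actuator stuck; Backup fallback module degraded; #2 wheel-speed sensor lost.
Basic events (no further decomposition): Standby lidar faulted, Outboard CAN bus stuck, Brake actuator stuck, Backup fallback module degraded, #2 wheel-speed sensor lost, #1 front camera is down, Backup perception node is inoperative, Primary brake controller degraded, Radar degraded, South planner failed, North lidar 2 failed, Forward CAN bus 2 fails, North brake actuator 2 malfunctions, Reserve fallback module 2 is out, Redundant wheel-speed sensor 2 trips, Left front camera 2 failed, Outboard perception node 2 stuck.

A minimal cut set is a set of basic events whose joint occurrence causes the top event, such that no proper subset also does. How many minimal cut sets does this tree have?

4

Redundant channel lost [AND]: one cut set from each child combined → 1 × 1 × 1 × 1 = 1 cut set(s).
Fallback branch lost [OR]: union of children's cut sets → 2 cut set(s).
Planning chain inoperative [AND]: one cut set from each child combined → 1 × 1 = 1 cut set(s).
Actuation path inoperative [AND]: one cut set from each child combined → 1 × 1 = 1 cut set(s).
Perception stack down [AND]: one cut set from each child combined → 1 × 1 = 1 cut set(s).
Brake command down [OR]: union of children's cut sets → 2 cut set(s).
Redundant channel 2 fails [AND]: one cut set from each child combined → 1 × 1 × 2 = 2 cut set(s).
Fallback branch 2 inoperative [AND]: one cut set from each child combined → 1 × 1 × 1 = 1 cut set(s).
Planning chain 2 lost [AND]: one cut set from each child combined → 1 × 1 × 1 = 1 cut set(s).
Autonomous vehicle fails to stop [AND]: one cut set from each child combined → 2 × 2 × 1 = 4 cut set(s).
Minimal cut sets: {#1 front camera is down, Backup perception node is inoperative, Left front camera 2 failed, North brake actuator 2 malfunctions, Outboard perception node 2 stuck, Primary brake controller degraded, Radar degraded, Redundant wheel-speed sensor 2 trips, Reserve fallback module 2 is out, South planner failed, Standby lidar faulted}; {#1 front camera is down, Backup perception node is inoperative, Forward CAN bus 2 fails, Left front camera 2 failed, North brake actuator 2 malfunctions, North lidar 2 failed, Outboard perception node 2 stuck, Primary brake controller degraded, Radar degraded, Redundant wheel-speed sensor 2 trips, Reserve fallback module 2 is out, Standby lidar faulted}; {#1 front camera is down, #2 wheel-speed sensor lost, Backup fallback module degraded, Backup perception node is inoperative, Brake actuator stuck, Left front camera 2 failed, North brake actuator 2 malfunctions, Outboard CAN bus stuck, Outboard perception node 2 stuck, Primary brake controller degraded, Radar degraded, Redundant wheel-speed sensor 2 trips, Reserve fallback module 2 is out, South planner failed}; {#1 front camera is down, #2 wheel-speed sensor lost, Backup fallback module degraded, Backup perception node is inoperative, Brake actuator stuck, Forward CAN bus 2 fails, Left front camera 2 failed, North brake actuator 2 malfunctions, North lidar 2 failed, Outboard CAN bus stuck, Outboard perception node 2 stuck, Primary brake controller degraded, Radar degraded, Redundant wheel-speed sensor 2 trips, Reserve fallback module 2 is out}.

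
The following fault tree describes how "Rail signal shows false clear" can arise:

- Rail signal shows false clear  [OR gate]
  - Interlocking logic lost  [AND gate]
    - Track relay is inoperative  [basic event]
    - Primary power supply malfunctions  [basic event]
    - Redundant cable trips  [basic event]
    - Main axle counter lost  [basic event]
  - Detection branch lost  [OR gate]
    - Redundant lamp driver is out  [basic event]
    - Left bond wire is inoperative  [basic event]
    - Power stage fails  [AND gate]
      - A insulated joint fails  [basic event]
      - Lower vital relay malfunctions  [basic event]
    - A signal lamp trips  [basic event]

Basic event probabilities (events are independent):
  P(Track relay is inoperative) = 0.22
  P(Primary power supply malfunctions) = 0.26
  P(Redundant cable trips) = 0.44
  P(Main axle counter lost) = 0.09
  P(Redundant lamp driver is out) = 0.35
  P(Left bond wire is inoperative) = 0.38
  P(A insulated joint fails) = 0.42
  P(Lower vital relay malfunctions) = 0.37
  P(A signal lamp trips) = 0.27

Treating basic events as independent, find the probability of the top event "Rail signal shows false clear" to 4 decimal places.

0.7521

P(Interlocking logic lost) [AND] = 0.22 × 0.26 × 0.44 × 0.09 = 0.002265
P(Power stage fails) [AND] = 0.42 × 0.37 = 0.155400
P(Detection branch lost) [OR] = 1 − (1−0.35) × (1−0.38) × (1−0.155400) × (1−0.27) = 0.751527
P(Rail signal shows false clear) [OR] = 1 − (1−0.002265) × (1−0.751527) = 0.752090
Rounded to 4 decimal places: P(Rail signal shows false clear) ≈ 0.7521.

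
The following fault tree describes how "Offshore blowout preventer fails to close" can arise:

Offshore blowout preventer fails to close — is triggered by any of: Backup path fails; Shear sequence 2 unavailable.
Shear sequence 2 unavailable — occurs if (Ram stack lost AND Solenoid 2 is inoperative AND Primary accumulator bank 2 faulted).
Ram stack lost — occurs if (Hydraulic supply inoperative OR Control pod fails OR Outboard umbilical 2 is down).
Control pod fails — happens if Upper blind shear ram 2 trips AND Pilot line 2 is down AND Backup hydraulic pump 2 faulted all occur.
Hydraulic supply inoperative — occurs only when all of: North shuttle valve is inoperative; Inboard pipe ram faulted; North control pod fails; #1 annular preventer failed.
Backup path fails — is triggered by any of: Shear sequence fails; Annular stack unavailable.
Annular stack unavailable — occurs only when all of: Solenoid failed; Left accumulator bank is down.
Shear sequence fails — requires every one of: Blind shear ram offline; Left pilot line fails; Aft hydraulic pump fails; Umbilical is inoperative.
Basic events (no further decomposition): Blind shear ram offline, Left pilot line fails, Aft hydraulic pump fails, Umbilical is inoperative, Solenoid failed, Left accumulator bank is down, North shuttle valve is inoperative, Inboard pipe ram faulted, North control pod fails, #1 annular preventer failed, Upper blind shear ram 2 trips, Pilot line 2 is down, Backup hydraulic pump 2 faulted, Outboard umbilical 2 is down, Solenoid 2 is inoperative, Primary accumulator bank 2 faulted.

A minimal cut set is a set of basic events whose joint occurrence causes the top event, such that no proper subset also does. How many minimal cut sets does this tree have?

Shear sequence fails [AND]: one cut set from each child combined → 1 × 1 × 1 × 1 = 1 cut set(s).
Annular stack unavailable [AND]: one cut set from each child combined → 1 × 1 = 1 cut set(s).
Backup path fails [OR]: union of children's cut sets → 2 cut set(s).
Hydraulic supply inoperative [AND]: one cut set from each child combined → 1 × 1 × 1 × 1 = 1 cut set(s).
Control pod fails [AND]: one cut set from each child combined → 1 × 1 × 1 = 1 cut set(s).
Ram stack lost [OR]: union of children's cut sets → 3 cut set(s).
Shear sequence 2 unavailable [AND]: one cut set from each child combined → 3 × 1 × 1 = 3 cut set(s).
Offshore blowout preventer fails to close [OR]: union of children's cut sets → 5 cut set(s).
Minimal cut sets: {Aft hydraulic pump fails, Blind shear ram offline, Left pilot line fails, Umbilical is inoperative}; {Left accumulator bank is down, Solenoid failed}; {#1 annular preventer failed, Inboard pipe ram faulted, North control pod fails, North shuttle valve is inoperative, Primary accumulator bank 2 faulted, Solenoid 2 is inoperative}; {Backup hydraulic pump 2 faulted, Pilot line 2 is down, Primary accumulator bank 2 faulted, Solenoid 2 is inoperative, Upper blind shear ram 2 trips}; {Outboard umbilical 2 is down, Primary accumulator bank 2 faulted, Solenoid 2 is inoperative}.

5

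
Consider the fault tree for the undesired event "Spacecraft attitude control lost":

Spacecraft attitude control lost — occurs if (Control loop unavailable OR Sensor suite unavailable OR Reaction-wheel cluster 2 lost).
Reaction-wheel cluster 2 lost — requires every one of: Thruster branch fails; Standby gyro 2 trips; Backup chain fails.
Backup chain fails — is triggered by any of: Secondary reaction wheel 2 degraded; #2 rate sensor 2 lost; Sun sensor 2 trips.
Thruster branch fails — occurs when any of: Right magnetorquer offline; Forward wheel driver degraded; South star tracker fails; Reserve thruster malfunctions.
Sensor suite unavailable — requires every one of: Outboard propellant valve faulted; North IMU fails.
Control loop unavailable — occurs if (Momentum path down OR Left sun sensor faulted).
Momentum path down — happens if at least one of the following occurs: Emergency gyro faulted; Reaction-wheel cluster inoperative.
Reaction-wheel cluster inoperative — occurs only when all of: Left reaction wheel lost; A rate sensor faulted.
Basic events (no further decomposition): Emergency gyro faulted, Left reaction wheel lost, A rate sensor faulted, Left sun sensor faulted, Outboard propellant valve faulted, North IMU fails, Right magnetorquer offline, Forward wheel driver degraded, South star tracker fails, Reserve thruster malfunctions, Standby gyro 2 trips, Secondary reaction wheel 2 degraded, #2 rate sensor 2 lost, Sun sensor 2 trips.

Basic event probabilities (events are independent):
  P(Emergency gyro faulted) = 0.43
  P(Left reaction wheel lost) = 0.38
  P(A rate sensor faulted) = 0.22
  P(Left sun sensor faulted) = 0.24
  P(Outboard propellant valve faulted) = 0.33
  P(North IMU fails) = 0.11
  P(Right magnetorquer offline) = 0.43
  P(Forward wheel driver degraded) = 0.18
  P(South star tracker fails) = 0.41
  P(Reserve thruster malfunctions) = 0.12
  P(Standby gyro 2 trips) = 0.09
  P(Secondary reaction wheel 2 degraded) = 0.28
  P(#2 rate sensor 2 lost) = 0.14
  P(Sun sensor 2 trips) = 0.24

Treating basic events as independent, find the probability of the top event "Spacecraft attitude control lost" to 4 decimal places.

0.6312

P(Reaction-wheel cluster inoperative) [AND] = 0.38 × 0.22 = 0.083600
P(Momentum path down) [OR] = 1 − (1−0.43) × (1−0.083600) = 0.477652
P(Control loop unavailable) [OR] = 1 − (1−0.477652) × (1−0.24) = 0.603016
P(Sensor suite unavailable) [AND] = 0.33 × 0.11 = 0.036300
P(Thruster branch fails) [OR] = 1 − (1−0.43) × (1−0.18) × (1−0.41) × (1−0.12) = 0.757326
P(Backup chain fails) [OR] = 1 − (1−0.28) × (1−0.14) × (1−0.24) = 0.529408
P(Reaction-wheel cluster 2 lost) [AND] = 0.757326 × 0.09 × 0.529408 = 0.036084
P(Spacecraft attitude control lost) [OR] = 1 − (1−0.603016) × (1−0.036300) × (1−0.036084) = 0.631231
Rounded to 4 decimal places: P(Spacecraft attitude control lost) ≈ 0.6312.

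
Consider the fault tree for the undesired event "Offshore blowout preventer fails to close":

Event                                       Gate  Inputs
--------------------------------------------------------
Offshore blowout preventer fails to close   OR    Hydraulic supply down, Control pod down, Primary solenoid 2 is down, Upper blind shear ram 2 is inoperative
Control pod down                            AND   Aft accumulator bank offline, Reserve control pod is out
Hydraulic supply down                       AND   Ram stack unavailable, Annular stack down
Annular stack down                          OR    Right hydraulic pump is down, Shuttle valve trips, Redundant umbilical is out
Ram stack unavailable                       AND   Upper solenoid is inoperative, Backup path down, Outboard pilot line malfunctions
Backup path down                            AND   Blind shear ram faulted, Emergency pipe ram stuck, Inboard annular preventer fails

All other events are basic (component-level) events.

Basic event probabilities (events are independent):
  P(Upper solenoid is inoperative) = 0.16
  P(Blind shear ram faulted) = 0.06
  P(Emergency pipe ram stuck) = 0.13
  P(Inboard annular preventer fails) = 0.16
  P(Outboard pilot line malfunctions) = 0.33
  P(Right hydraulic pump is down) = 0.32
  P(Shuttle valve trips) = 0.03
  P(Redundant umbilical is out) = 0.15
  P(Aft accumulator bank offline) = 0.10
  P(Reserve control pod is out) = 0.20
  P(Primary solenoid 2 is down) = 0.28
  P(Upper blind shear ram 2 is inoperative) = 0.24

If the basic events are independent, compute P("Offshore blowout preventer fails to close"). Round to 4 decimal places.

0.4638

P(Backup path down) [AND] = 0.06 × 0.13 × 0.16 = 0.001248
P(Ram stack unavailable) [AND] = 0.16 × 0.001248 × 0.33 = 0.000066
P(Annular stack down) [OR] = 1 − (1−0.32) × (1−0.03) × (1−0.15) = 0.439340
P(Hydraulic supply down) [AND] = 0.000066 × 0.439340 = 0.000029
P(Control pod down) [AND] = 0.10 × 0.20 = 0.020000
P(Offshore blowout preventer fails to close) [OR] = 1 − (1−0.000029) × (1−0.020000) × (1−0.28) × (1−0.24) = 0.463760
Rounded to 4 decimal places: P(Offshore blowout preventer fails to close) ≈ 0.4638.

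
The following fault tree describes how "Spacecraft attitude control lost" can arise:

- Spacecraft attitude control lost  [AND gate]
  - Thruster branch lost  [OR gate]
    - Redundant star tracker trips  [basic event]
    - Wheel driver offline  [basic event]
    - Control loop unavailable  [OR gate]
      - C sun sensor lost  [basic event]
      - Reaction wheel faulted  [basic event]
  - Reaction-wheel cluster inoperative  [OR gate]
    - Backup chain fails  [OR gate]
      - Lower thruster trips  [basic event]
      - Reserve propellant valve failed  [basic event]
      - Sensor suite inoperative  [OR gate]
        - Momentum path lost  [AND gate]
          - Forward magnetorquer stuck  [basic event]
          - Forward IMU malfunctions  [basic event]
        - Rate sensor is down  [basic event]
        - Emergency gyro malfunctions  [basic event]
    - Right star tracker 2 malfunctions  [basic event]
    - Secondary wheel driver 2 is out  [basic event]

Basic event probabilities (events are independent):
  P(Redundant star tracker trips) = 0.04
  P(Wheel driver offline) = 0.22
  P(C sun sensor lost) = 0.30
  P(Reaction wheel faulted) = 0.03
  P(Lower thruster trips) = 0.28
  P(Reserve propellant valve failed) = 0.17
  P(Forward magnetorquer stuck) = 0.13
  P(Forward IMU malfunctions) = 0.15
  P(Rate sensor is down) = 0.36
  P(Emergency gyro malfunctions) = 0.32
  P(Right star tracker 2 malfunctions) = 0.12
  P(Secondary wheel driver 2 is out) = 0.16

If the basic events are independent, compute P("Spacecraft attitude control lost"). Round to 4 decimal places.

P(Control loop unavailable) [OR] = 1 − (1−0.30) × (1−0.03) = 0.321000
P(Thruster branch lost) [OR] = 1 − (1−0.04) × (1−0.22) × (1−0.321000) = 0.491565
P(Momentum path lost) [AND] = 0.13 × 0.15 = 0.019500
P(Sensor suite inoperative) [OR] = 1 − (1−0.019500) × (1−0.36) × (1−0.32) = 0.573286
P(Backup chain fails) [OR] = 1 − (1−0.28) × (1−0.17) × (1−0.573286) = 0.744996
P(Reaction-wheel cluster inoperative) [OR] = 1 − (1−0.744996) × (1−0.12) × (1−0.16) = 0.811501
P(Spacecraft attitude control lost) [AND] = 0.491565 × 0.811501 = 0.398905
Rounded to 4 decimal places: P(Spacecraft attitude control lost) ≈ 0.3989.

0.3989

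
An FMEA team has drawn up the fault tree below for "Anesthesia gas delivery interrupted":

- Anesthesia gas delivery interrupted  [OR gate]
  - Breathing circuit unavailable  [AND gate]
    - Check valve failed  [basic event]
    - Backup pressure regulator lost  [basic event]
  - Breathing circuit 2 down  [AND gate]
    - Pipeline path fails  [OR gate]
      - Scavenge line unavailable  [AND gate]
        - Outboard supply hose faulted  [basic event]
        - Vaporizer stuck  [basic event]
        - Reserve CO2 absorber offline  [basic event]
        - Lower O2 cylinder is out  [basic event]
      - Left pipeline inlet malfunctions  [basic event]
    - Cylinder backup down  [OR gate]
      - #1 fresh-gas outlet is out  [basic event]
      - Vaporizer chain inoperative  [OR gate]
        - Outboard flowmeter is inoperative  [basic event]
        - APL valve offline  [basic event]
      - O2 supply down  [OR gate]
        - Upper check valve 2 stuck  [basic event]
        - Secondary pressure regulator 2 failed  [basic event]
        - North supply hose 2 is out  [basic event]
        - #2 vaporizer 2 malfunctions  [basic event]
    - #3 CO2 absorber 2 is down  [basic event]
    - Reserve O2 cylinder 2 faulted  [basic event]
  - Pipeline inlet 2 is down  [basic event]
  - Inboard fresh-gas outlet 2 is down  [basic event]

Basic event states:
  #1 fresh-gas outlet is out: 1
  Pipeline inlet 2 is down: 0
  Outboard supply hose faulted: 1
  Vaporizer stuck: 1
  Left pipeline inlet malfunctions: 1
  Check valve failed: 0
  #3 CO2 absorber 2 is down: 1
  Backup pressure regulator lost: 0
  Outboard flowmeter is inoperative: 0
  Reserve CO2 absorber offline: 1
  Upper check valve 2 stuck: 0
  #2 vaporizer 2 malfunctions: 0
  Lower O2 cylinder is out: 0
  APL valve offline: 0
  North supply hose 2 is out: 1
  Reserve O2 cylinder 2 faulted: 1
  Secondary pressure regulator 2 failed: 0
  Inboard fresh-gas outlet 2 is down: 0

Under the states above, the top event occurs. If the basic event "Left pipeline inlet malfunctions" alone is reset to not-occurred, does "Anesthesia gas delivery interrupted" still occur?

No

Counterfactual: set "Left pipeline inlet malfunctions" to not occurred.
Breathing circuit unavailable [AND]: Check valve failed=not, Backup pressure regulator lost=not → not all inputs occur → does not occur.
Scavenge line unavailable [AND]: Outboard supply hose faulted=occurs, Vaporizer stuck=occurs, Reserve CO2 absorber offline=occurs, Lower O2 cylinder is out=not → not all inputs occur → does not occur.
Pipeline path fails [OR]: Scavenge line unavailable=not, Left pipeline inlet malfunctions=not → no input occurs → does not occur.
Vaporizer chain inoperative [OR]: Outboard flowmeter is inoperative=not, APL valve offline=not → no input occurs → does not occur.
O2 supply down [OR]: Upper check valve 2 stuck=not, Secondary pressure regulator 2 failed=not, North supply hose 2 is out=occurs, #2 vaporizer 2 malfunctions=not → at least one input occurs → occurs.
Cylinder backup down [OR]: #1 fresh-gas outlet is out=occurs, Vaporizer chain inoperative=not, O2 supply down=occurs → at least one input occurs → occurs.
Breathing circuit 2 down [AND]: Pipeline path fails=not, Cylinder backup down=occurs, #3 CO2 absorber 2 is down=occurs, Reserve O2 cylinder 2 faulted=occurs → not all inputs occur → does not occur.
Anesthesia gas delivery interrupted [OR]: Breathing circuit unavailable=not, Breathing circuit 2 down=not, Pipeline inlet 2 is down=not, Inboard fresh-gas outlet 2 is down=not → no input occurs → does not occur.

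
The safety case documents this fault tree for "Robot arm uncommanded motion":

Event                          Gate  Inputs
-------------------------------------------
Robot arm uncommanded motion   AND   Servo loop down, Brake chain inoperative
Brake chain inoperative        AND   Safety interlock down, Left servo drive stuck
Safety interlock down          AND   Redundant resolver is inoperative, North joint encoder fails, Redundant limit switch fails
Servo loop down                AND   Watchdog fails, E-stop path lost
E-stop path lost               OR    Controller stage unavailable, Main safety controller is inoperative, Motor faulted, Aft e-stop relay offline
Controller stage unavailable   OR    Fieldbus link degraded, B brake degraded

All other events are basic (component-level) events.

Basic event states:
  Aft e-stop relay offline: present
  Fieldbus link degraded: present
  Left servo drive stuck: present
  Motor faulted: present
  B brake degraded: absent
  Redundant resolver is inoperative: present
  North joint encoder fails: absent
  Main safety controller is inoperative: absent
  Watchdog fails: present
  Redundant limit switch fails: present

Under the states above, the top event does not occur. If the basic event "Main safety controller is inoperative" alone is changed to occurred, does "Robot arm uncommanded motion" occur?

Counterfactual: set "Main safety controller is inoperative" to occurred.
Controller stage unavailable [OR]: Fieldbus link degraded=occurs, B brake degraded=not → at least one input occurs → occurs.
E-stop path lost [OR]: Controller stage unavailable=occurs, Main safety controller is inoperative=occurs, Motor faulted=occurs, Aft e-stop relay offline=occurs → at least one input occurs → occurs.
Servo loop down [AND]: Watchdog fails=occurs, E-stop path lost=occurs → all inputs occur → occurs.
Safety interlock down [AND]: Redundant resolver is inoperative=occurs, North joint encoder fails=not, Redundant limit switch fails=occurs → not all inputs occur → does not occur.
Brake chain inoperative [AND]: Safety interlock down=not, Left servo drive stuck=occurs → not all inputs occur → does not occur.
Robot arm uncommanded motion [AND]: Servo loop down=occurs, Brake chain inoperative=not → not all inputs occur → does not occur.

No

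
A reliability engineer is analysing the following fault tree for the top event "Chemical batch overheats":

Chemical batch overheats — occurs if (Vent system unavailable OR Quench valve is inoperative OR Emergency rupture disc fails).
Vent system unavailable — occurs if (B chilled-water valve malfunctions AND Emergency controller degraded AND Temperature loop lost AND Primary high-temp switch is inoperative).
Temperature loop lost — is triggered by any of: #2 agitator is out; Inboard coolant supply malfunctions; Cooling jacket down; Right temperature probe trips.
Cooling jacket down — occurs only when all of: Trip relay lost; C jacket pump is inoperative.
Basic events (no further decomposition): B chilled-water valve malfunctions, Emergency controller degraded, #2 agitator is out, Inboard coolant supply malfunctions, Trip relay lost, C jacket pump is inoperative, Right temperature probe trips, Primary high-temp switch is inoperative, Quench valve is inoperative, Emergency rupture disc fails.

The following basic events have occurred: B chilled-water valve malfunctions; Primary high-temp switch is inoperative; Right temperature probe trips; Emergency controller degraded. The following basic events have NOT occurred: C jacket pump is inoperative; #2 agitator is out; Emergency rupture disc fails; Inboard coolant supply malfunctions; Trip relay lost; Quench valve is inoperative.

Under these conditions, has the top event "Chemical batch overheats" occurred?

Yes

Cooling jacket down [AND]: Trip relay lost=not, C jacket pump is inoperative=not → not all inputs occur → does not occur.
Temperature loop lost [OR]: #2 agitator is out=not, Inboard coolant supply malfunctions=not, Cooling jacket down=not, Right temperature probe trips=occurs → at least one input occurs → occurs.
Vent system unavailable [AND]: B chilled-water valve malfunctions=occurs, Emergency controller degraded=occurs, Temperature loop lost=occurs, Primary high-temp switch is inoperative=occurs → all inputs occur → occurs.
Chemical batch overheats [OR]: Vent system unavailable=occurs, Quench valve is inoperative=not, Emergency rupture disc fails=not → at least one input occurs → occurs.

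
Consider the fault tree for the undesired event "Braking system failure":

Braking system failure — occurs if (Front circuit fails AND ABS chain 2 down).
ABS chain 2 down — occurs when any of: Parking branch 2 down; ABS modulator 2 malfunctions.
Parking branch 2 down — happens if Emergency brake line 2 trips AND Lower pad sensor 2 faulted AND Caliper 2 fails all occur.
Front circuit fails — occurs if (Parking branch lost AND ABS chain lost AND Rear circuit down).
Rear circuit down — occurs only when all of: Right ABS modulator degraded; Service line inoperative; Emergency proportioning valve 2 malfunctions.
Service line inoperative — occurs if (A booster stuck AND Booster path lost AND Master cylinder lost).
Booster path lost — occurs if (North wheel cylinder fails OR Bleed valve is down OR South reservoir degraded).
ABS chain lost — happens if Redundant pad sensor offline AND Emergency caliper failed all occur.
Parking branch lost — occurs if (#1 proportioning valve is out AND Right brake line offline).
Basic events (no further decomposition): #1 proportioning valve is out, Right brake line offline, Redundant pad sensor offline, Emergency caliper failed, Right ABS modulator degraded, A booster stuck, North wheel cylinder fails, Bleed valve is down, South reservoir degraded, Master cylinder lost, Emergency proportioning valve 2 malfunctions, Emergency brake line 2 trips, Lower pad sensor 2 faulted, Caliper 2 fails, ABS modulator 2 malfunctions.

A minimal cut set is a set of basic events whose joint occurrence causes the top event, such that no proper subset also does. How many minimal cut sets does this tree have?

Parking branch lost [AND]: one cut set from each child combined → 1 × 1 = 1 cut set(s).
ABS chain lost [AND]: one cut set from each child combined → 1 × 1 = 1 cut set(s).
Booster path lost [OR]: union of children's cut sets → 3 cut set(s).
Service line inoperative [AND]: one cut set from each child combined → 1 × 3 × 1 = 3 cut set(s).
Rear circuit down [AND]: one cut set from each child combined → 1 × 3 × 1 = 3 cut set(s).
Front circuit fails [AND]: one cut set from each child combined → 1 × 1 × 3 = 3 cut set(s).
Parking branch 2 down [AND]: one cut set from each child combined → 1 × 1 × 1 = 1 cut set(s).
ABS chain 2 down [OR]: union of children's cut sets → 2 cut set(s).
Braking system failure [AND]: one cut set from each child combined → 3 × 2 = 6 cut set(s).
Minimal cut sets: {#1 proportioning valve is out, A booster stuck, Caliper 2 fails, Emergency brake line 2 trips, Emergency caliper failed, Emergency proportioning valve 2 malfunctions, Lower pad sensor 2 faulted, Master cylinder lost, North wheel cylinder fails, Redundant pad sensor offline, Right ABS modulator degraded, Right brake line offline}; {#1 proportioning valve is out, A booster stuck, ABS modulator 2 malfunctions, Emergency caliper failed, Emergency proportioning valve 2 malfunctions, Master cylinder lost, North wheel cylinder fails, Redundant pad sensor offline, Right ABS modulator degraded, Right brake line offline}; {#1 proportioning valve is out, A booster stuck, Bleed valve is down, Caliper 2 fails, Emergency brake line 2 trips, Emergency caliper failed, Emergency proportioning valve 2 malfunctions, Lower pad sensor 2 faulted, Master cylinder lost, Redundant pad sensor offline, Right ABS modulator degraded, Right brake line offline}; {#1 proportioning valve is out, A booster stuck, ABS modulator 2 malfunctions, Bleed valve is down, Emergency caliper failed, Emergency proportioning valve 2 malfunctions, Master cylinder lost, Redundant pad sensor offline, Right ABS modulator degraded, Right brake line offline}; {#1 proportioning valve is out, A booster stuck, Caliper 2 fails, Emergency brake line 2 trips, Emergency caliper failed, Emergency proportioning valve 2 malfunctions, Lower pad sensor 2 faulted, Master cylinder lost, Redundant pad sensor offline, Right ABS modulator degraded, Right brake line offline, South reservoir degraded}; {#1 proportioning valve is out, A booster stuck, ABS modulator 2 malfunctions, Emergency caliper failed, Emergency proportioning valve 2 malfunctions, Master cylinder lost, Redundant pad sensor offline, Right ABS modulator degraded, Right brake line offline, South reservoir degraded}.

6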